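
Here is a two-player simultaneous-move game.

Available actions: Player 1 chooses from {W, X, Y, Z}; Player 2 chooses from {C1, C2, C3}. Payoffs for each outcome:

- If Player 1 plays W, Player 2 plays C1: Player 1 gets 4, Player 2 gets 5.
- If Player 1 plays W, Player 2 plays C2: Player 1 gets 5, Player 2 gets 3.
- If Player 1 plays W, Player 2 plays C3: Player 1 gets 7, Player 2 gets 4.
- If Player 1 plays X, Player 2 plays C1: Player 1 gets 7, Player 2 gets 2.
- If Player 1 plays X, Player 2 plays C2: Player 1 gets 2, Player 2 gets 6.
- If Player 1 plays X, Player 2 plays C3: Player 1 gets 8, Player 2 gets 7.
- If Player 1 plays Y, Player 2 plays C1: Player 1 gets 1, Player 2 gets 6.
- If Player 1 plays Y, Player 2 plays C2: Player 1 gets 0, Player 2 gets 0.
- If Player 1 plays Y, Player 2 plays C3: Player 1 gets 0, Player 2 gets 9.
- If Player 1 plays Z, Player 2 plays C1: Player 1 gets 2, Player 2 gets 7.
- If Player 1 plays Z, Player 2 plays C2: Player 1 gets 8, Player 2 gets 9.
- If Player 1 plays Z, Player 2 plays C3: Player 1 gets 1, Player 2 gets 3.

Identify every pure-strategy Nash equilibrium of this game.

Mark each player's best response to every combination of opponents' strategies; a profile where every player is best-responding is a pure Nash equilibrium.
Player 1 against C1: payoffs 4, 7, 1, 2 → best response X.
Player 1 against C2: payoffs 5, 2, 0, 8 → best response Z.
Player 1 against C3: payoffs 7, 8, 0, 1 → best response X.
Player 2 against W: payoffs 5, 3, 4 → best response C1.
Player 2 against X: payoffs 2, 6, 7 → best response C3.
Player 2 against Y: payoffs 6, 0, 9 → best response C3.
Player 2 against Z: payoffs 7, 9, 3 → best response C2.
Mutual best responses: (X, C3); (Z, C2).

The pure Nash equilibria are (X, C3); (Z, C2).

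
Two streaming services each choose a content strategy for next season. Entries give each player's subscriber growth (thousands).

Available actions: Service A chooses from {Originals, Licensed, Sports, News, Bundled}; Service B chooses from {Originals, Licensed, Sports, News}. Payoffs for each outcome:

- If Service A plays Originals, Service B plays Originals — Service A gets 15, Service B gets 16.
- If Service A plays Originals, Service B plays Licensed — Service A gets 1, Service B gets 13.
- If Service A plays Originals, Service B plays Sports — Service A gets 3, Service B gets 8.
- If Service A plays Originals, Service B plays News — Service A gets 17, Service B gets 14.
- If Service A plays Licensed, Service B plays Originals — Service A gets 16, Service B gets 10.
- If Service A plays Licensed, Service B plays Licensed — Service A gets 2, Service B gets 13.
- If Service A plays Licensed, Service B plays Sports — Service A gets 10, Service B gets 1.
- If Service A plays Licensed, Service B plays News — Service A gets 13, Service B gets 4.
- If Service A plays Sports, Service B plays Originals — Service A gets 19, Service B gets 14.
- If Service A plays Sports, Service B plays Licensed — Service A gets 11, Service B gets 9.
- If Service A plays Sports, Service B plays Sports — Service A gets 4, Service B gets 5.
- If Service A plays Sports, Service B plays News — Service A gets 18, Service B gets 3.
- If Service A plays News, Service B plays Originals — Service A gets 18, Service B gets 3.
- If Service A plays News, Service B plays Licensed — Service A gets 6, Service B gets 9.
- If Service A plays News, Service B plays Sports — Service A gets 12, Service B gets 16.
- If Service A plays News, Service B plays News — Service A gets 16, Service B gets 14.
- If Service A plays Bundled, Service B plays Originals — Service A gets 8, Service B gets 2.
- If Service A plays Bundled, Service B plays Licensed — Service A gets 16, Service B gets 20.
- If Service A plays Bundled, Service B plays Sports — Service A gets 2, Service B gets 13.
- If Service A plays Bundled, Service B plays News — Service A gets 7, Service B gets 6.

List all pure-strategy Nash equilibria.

Service A against Originals: payoffs 15, 16, 19, 18, 8 → best response Sports.
Service A against Licensed: payoffs 1, 2, 11, 6, 16 → best response Bundled.
Service A against Sports: payoffs 3, 10, 4, 12, 2 → best response News.
Service A against News: payoffs 17, 13, 18, 16, 7 → best response Sports.
Service B against Originals: payoffs 16, 13, 8, 14 → best response Originals.
Service B against Licensed: payoffs 10, 13, 1, 4 → best response Licensed.
Service B against Sports: payoffs 14, 9, 5, 3 → best response Originals.
Service B against News: payoffs 3, 9, 16, 14 → best response Sports.
Service B against Bundled: payoffs 2, 20, 13, 6 → best response Licensed.
Mutual best responses: (Sports, Originals); (News, Sports); (Bundled, Licensed).

The pure Nash equilibria are (Sports, Originals); (News, Sports); (Bundled, Licensed).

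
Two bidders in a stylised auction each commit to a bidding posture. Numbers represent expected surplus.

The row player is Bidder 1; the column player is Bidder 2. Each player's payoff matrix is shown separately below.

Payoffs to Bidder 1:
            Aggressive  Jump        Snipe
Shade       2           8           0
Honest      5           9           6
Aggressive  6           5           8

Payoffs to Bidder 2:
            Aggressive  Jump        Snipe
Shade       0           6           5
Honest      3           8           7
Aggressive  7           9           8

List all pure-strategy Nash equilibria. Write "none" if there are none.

Check each profile: it is a Nash equilibrium iff no player can strictly gain by switching unilaterally.
(Shade, Aggressive): Bidder 1 can switch to Honest (2 → 5). Not NE.
(Shade, Jump): Bidder 1 can switch to Honest (8 → 9). Not NE.
(Shade, Snipe): Bidder 1 can switch to Honest (0 → 6). Not NE.
(Honest, Aggressive): Bidder 1 can switch to Aggressive (5 → 6). Not NE.
(Honest, Jump): Bidder 1 gets 9, best alternative 8; Bidder 2 gets 8, best alternative 7. No profitable deviation — NE.
(Honest, Snipe): Bidder 1 can switch to Aggressive (6 → 8). Not NE.
(Aggressive, Aggressive): Bidder 2 can switch to Jump (7 → 9). Not NE.
(The remaining 2 profiles each have a profitable deviation by the same check.)

The unique pure-strategy Nash equilibrium is (Honest, Jump).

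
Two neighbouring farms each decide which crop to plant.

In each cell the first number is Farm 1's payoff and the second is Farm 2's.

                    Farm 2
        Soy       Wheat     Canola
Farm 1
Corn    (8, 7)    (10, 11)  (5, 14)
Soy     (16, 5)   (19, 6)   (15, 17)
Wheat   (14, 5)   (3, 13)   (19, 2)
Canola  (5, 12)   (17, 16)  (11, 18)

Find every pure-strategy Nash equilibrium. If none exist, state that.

Farm 1 against Soy: payoffs 8, 16, 14, 5 → best response Soy.
Farm 1 against Wheat: payoffs 10, 19, 3, 17 → best response Soy.
Farm 1 against Canola: payoffs 5, 15, 19, 11 → best response Wheat.
Farm 2 against Corn: payoffs 7, 11, 14 → best response Canola.
Farm 2 against Soy: payoffs 5, 6, 17 → best response Canola.
Farm 2 against Wheat: payoffs 5, 13, 2 → best response Wheat.
Farm 2 against Canola: payoffs 12, 16, 18 → best response Canola.
No profile is a mutual best response for all players.

No pure-strategy Nash equilibrium.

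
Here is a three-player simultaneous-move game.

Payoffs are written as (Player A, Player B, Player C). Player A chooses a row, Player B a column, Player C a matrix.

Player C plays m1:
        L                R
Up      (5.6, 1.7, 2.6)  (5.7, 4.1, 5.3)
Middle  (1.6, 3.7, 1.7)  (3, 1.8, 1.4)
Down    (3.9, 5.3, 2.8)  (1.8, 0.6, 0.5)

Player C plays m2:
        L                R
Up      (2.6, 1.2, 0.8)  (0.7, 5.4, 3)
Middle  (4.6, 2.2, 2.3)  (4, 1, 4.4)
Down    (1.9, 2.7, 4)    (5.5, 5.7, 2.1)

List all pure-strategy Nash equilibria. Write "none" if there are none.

The pure Nash equilibria are (Up, R, m1); (Middle, L, m2); (Down, R, m2).

Player A against (L, m1): payoffs 5.6, 1.6, 3.9 → best response Up.
Player A against (L, m2): payoffs 2.6, 4.6, 1.9 → best response Middle.
Player A against (R, m1): payoffs 5.7, 3, 1.8 → best response Up.
Player A against (R, m2): payoffs 0.7, 4, 5.5 → best response Down.
Player B against (Up, m1): payoffs 1.7, 4.1 → best response R.
Player B against (Up, m2): payoffs 1.2, 5.4 → best response R.
Player B against (Middle, m1): payoffs 3.7, 1.8 → best response L.
Player B against (Middle, m2): payoffs 2.2, 1 → best response L.
Player B against (Down, m1): payoffs 5.3, 0.6 → best response L.
Player B against (Down, m2): payoffs 2.7, 5.7 → best response R.
Player C against (Up, L): payoffs 2.6, 0.8 → best response m1.
Player C against (Up, R): payoffs 5.3, 3 → best response m1.
Player C against (Middle, L): payoffs 1.7, 2.3 → best response m2.
Player C against (Middle, R): payoffs 1.4, 4.4 → best response m2.
Player C against (Down, L): payoffs 2.8, 4 → best response m2.
Player C against (Down, R): payoffs 0.5, 2.1 → best response m2.
Mutual best responses: (Up, R, m1); (Middle, L, m2); (Down, R, m2).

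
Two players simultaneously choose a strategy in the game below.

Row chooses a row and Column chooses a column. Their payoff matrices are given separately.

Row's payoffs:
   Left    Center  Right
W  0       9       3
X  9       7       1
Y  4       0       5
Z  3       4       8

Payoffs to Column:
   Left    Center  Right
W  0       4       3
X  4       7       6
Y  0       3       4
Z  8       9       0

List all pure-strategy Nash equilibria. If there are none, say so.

The unique pure-strategy Nash equilibrium is (W, Center).

(W, Left): Row can switch to X (0 → 9). Not NE.
(W, Center): Row gets 9, best alternative 7; Column gets 4, best alternative 3. No profitable deviation — NE.
(W, Right): Row can switch to Y (3 → 5). Not NE.
(X, Left): Column can switch to Center (4 → 7). Not NE.
(X, Center): Row can switch to W (7 → 9). Not NE.
(X, Right): Row can switch to W (1 → 3). Not NE.
(Y, Left): Row can switch to X (4 → 9). Not NE.
(Y, Center): Row can switch to W (0 → 9). Not NE.
(Y, Right): Row can switch to Z (5 → 8). Not NE.
(Z, Left): Row can switch to X (3 → 9). Not NE.
(Z, Center): Row can switch to W (4 → 9). Not NE.
(The remaining 1 profile has a profitable deviation by the same check.)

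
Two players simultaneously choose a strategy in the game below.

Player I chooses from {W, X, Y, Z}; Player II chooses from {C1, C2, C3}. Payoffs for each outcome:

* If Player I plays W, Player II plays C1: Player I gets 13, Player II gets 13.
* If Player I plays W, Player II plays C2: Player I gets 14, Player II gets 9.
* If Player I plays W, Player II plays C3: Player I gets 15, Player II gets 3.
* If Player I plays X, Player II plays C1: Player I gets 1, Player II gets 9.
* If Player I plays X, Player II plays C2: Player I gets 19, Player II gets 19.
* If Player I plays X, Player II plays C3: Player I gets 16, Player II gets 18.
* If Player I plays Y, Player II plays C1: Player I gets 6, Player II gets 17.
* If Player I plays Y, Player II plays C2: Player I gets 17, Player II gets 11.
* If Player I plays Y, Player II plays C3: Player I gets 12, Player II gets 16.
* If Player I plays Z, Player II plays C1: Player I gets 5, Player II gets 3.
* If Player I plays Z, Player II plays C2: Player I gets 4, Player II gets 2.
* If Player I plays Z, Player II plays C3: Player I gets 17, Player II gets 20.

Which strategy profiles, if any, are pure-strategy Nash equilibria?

Pure-strategy Nash equilibria: (W, C1); (X, C2); (Z, C3)

For each player, find the best response to each opponent profile; mutual best responses are the pure NE.
Player I against C1: payoffs 13, 1, 6, 5 → best response W.
Player I against C2: payoffs 14, 19, 17, 4 → best response X.
Player I against C3: payoffs 15, 16, 12, 17 → best response Z.
Player II against W: payoffs 13, 9, 3 → best response C1.
Player II against X: payoffs 9, 19, 18 → best response C2.
Player II against Y: payoffs 17, 11, 16 → best response C1.
Player II against Z: payoffs 3, 2, 20 → best response C3.
Mutual best responses: (W, C1); (X, C2); (Z, C3).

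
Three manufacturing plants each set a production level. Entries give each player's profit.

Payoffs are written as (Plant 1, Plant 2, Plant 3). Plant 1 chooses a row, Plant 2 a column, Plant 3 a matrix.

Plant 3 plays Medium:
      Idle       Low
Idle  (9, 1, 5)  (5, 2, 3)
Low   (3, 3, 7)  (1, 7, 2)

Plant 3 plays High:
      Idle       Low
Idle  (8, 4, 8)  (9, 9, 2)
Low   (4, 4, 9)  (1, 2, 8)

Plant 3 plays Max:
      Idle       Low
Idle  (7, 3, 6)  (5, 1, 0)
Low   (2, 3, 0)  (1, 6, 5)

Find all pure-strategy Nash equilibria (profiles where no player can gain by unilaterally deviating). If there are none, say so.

The unique pure-strategy Nash equilibrium is (Idle, Low, Medium).

Check each profile: it is a Nash equilibrium iff no player can strictly gain by switching unilaterally.
(Idle, Idle, Medium): Plant 2 can switch to Low (1 → 2). Not NE.
(Idle, Idle, High): Plant 2 can switch to Low (4 → 9). Not NE.
(Idle, Idle, Max): Plant 3 can switch to High (6 → 8). Not NE.
(Idle, Low, Medium): Plant 1 gets 5, best alternative 1; Plant 2 gets 2, best alternative 1; Plant 3 gets 3, best alternative 2. No profitable deviation — NE.
(Idle, Low, High): Plant 3 can switch to Medium (2 → 3). Not NE.
(Idle, Low, Max): Plant 2 can switch to Idle (1 → 3). Not NE.
(Low, Idle, Medium): Plant 1 can switch to Idle (3 → 9). Not NE.
(Low, Idle, High): Plant 1 can switch to Idle (4 → 8). Not NE.
(Low, Idle, Max): Plant 1 can switch to Idle (2 → 7). Not NE.
(Low, Low, Medium): Plant 1 can switch to Idle (1 → 5). Not NE.
(Low, Low, High): Plant 1 can switch to Idle (1 → 9). Not NE.
(The remaining 1 profile has a profitable deviation by the same check.)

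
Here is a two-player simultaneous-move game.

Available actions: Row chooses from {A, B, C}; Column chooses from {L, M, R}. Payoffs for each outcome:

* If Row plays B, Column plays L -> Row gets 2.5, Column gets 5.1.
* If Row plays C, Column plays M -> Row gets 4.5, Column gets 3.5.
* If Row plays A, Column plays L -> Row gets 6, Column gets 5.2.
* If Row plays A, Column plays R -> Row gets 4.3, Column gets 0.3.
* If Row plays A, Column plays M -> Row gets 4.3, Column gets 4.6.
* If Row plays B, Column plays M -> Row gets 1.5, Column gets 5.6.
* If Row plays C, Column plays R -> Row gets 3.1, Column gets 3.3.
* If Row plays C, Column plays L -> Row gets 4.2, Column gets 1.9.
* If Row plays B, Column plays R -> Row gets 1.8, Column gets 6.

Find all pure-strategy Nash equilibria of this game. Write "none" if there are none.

Pure-strategy Nash equilibria: (A, L), (C, M)

Row against L: payoffs 6, 2.5, 4.2 → best response A.
Row against M: payoffs 4.3, 1.5, 4.5 → best response C.
Row against R: payoffs 4.3, 1.8, 3.1 → best response A.
Column against A: payoffs 5.2, 4.6, 0.3 → best response L.
Column against B: payoffs 5.1, 5.6, 6 → best response R.
Column against C: payoffs 1.9, 3.5, 3.3 → best response M.
Mutual best responses: (A, L); (C, M).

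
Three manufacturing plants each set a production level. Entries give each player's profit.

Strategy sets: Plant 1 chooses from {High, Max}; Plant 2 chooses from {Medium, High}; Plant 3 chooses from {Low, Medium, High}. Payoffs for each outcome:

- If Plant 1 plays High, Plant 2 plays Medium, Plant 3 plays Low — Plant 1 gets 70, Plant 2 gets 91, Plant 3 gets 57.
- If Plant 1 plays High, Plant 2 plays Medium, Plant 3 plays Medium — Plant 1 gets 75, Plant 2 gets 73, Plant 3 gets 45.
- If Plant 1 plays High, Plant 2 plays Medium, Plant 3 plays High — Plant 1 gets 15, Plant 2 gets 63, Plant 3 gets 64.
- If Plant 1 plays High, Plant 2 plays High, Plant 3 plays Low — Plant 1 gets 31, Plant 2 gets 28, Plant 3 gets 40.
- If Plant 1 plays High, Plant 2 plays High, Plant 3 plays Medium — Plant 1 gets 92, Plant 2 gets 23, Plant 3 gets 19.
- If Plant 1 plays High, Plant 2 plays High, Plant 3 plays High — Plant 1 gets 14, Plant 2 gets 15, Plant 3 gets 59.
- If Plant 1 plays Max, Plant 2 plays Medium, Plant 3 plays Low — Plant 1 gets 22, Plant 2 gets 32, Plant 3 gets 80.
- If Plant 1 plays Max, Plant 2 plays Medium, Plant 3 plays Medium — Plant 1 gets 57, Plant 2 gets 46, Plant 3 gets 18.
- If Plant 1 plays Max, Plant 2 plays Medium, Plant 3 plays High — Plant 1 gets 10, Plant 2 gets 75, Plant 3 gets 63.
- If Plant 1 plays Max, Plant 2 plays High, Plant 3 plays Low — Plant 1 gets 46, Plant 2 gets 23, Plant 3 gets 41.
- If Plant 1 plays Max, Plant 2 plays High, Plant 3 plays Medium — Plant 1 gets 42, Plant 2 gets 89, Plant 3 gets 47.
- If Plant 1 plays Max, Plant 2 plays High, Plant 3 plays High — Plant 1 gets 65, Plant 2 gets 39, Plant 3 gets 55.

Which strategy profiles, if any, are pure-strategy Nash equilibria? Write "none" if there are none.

Check each profile: it is a Nash equilibrium iff no player can strictly gain by switching unilaterally.
(High, Medium, Low): Plant 3 can switch to High (57 → 64). Not NE.
(High, Medium, Medium): Plant 3 can switch to Low (45 → 57). Not NE.
(High, Medium, High): Plant 1 gets 15, best alternative 10; Plant 2 gets 63, best alternative 15; Plant 3 gets 64, best alternative 57. No profitable deviation — NE.
(High, High, Low): Plant 1 can switch to Max (31 → 46). Not NE.
(High, High, Medium): Plant 2 can switch to Medium (23 → 73). Not NE.
(High, High, High): Plant 1 can switch to Max (14 → 65). Not NE.
(Max, Medium, Low): Plant 1 can switch to High (22 → 70). Not NE.
(Max, Medium, Medium): Plant 1 can switch to High (57 → 75). Not NE.
(Max, Medium, High): Plant 1 can switch to High (10 → 15). Not NE.
(The remaining 3 profiles each have a profitable deviation by the same check.)

Pure NE: (High, Medium, High)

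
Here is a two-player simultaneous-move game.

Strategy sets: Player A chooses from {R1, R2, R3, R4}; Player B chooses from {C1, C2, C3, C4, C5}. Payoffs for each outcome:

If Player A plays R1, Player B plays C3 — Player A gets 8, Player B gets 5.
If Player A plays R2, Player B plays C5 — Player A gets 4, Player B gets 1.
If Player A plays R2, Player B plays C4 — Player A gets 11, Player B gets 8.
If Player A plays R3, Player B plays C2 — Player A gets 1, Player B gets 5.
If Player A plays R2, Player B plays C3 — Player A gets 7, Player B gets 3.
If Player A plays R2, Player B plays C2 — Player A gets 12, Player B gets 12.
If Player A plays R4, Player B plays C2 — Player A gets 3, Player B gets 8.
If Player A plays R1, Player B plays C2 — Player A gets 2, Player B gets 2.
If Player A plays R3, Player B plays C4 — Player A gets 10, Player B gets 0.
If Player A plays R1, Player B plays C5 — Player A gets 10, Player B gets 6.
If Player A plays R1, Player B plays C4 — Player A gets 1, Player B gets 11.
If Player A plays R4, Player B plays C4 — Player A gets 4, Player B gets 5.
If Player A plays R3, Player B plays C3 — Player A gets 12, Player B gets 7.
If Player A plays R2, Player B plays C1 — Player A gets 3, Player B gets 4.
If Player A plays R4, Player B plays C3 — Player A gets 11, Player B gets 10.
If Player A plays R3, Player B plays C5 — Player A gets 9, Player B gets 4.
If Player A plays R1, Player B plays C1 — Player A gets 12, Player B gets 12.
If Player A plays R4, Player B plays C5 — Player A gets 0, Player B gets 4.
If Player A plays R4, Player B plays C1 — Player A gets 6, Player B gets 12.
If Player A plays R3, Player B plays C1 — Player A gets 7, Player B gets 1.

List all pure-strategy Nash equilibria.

(R1, C1): Player A gets 12, best alternative 7; Player B gets 12, best alternative 11. No profitable deviation — NE.
(R1, C2): Player A can switch to R2 (2 → 12). Not NE.
(R1, C3): Player A can switch to R3 (8 → 12). Not NE.
(R1, C4): Player A can switch to R2 (1 → 11). Not NE.
(R1, C5): Player B can switch to C1 (6 → 12). Not NE.
(R2, C1): Player A can switch to R1 (3 → 12). Not NE.
(R2, C2): Player A gets 12, best alternative 3; Player B gets 12, best alternative 8. No profitable deviation — NE.
(R2, C3): Player A can switch to R1 (7 → 8). Not NE.
(R2, C4): Player B can switch to C2 (8 → 12). Not NE.
(R2, C5): Player A can switch to R1 (4 → 10). Not NE.
(R3, C3): Player A gets 12, best alternative 11; Player B gets 7, best alternative 5. No profitable deviation — NE.
(The remaining 9 profiles each have a profitable deviation by the same check.)

The pure Nash equilibria are (R1, C1), (R2, C2), (R3, C3).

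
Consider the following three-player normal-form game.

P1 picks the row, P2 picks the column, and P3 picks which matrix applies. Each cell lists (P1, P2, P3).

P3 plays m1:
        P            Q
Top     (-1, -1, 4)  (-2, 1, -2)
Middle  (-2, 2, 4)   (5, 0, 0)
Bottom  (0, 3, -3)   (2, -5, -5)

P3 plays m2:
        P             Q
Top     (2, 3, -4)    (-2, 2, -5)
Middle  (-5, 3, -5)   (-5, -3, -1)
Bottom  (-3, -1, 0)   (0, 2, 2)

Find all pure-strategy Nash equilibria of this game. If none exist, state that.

(Top, P, m1): P1 can switch to Bottom (-1 → 0). Not NE.
(Top, P, m2): P3 can switch to m1 (-4 → 4). Not NE.
(Top, Q, m1): P1 can switch to Middle (-2 → 5). Not NE.
(Top, Q, m2): P1 can switch to Bottom (-2 → 0). Not NE.
(Middle, P, m1): P1 can switch to Top (-2 → -1). Not NE.
(Middle, P, m2): P1 can switch to Top (-5 → 2). Not NE.
(Middle, Q, m1): P2 can switch to P (0 → 2). Not NE.
(Middle, Q, m2): P1 can switch to Top (-5 → -2). Not NE.
(Bottom, P, m1): P3 can switch to m2 (-3 → 0). Not NE.
(Bottom, P, m2): P1 can switch to Top (-3 → 2). Not NE.
(Bottom, Q, m2): P1 gets 0, best alternative -2; P2 gets 2, best alternative -1; P3 gets 2, best alternative -5. No profitable deviation — NE.
(The remaining 1 profile has a profitable deviation by the same check.)

(Bottom, Q, m2)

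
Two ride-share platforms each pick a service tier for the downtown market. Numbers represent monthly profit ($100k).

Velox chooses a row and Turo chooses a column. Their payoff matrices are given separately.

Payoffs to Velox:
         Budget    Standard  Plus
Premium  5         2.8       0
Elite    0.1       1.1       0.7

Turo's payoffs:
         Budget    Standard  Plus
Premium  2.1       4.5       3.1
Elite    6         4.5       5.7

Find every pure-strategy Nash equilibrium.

(Premium, Budget): Turo can switch to Standard (2.1 → 4.5). Not NE.
(Premium, Standard): Velox gets 2.8, best alternative 1.1; Turo gets 4.5, best alternative 3.1. No profitable deviation — NE.
(Premium, Plus): Velox can switch to Elite (0 → 0.7). Not NE.
(Elite, Budget): Velox can switch to Premium (0.1 → 5). Not NE.
(Elite, Standard): Velox can switch to Premium (1.1 → 2.8). Not NE.
(Elite, Plus): Turo can switch to Budget (5.7 → 6). Not NE.

(Premium, Standard)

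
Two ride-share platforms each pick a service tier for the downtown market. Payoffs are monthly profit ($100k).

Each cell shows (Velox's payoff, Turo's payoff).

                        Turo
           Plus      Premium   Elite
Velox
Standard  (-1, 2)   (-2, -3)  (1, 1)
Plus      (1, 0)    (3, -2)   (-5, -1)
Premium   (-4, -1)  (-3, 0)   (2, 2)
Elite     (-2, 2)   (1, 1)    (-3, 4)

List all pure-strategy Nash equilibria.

(Standard, Plus): Velox can switch to Plus (-1 → 1). Not NE.
(Standard, Premium): Velox can switch to Plus (-2 → 3). Not NE.
(Standard, Elite): Velox can switch to Premium (1 → 2). Not NE.
(Plus, Plus): Velox gets 1, best alternative -1; Turo gets 0, best alternative -1. No profitable deviation — NE.
(Plus, Premium): Turo can switch to Plus (-2 → 0). Not NE.
(Plus, Elite): Velox can switch to Standard (-5 → 1). Not NE.
(Premium, Plus): Velox can switch to Standard (-4 → -1). Not NE.
(Premium, Premium): Velox can switch to Standard (-3 → -2). Not NE.
(Premium, Elite): Velox gets 2, best alternative 1; Turo gets 2, best alternative 0. No profitable deviation — NE.
(Elite, Plus): Velox can switch to Standard (-2 → -1). Not NE.
(The remaining 2 profiles each have a profitable deviation by the same check.)

The pure Nash equilibria are (Plus, Plus); (Premium, Elite).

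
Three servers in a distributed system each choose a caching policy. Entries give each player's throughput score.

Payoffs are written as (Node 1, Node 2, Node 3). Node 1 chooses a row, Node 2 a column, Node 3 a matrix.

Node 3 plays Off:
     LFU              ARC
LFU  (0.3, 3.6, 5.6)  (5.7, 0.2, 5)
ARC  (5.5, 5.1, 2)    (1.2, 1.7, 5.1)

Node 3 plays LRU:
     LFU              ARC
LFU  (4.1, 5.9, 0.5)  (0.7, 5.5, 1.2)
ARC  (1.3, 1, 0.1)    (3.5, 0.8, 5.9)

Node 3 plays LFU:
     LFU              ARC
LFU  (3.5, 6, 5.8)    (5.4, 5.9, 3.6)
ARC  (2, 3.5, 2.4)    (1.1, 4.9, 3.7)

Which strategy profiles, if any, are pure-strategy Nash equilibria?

(LFU, LFU, LFU)

Node 1 against (LFU, Off): payoffs 0.3, 5.5 → best response ARC.
Node 1 against (LFU, LRU): payoffs 4.1, 1.3 → best response LFU.
Node 1 against (LFU, LFU): payoffs 3.5, 2 → best response LFU.
Node 1 against (ARC, Off): payoffs 5.7, 1.2 → best response LFU.
Node 1 against (ARC, LRU): payoffs 0.7, 3.5 → best response ARC.
Node 1 against (ARC, LFU): payoffs 5.4, 1.1 → best response LFU.
Node 2 against (LFU, Off): payoffs 3.6, 0.2 → best response LFU.
Node 2 against (LFU, LRU): payoffs 5.9, 5.5 → best response LFU.
Node 2 against (LFU, LFU): payoffs 6, 5.9 → best response LFU.
Node 2 against (ARC, Off): payoffs 5.1, 1.7 → best response LFU.
Node 2 against (ARC, LRU): payoffs 1, 0.8 → best response LFU.
Node 2 against (ARC, LFU): payoffs 3.5, 4.9 → best response ARC.
Node 3 against (LFU, LFU): payoffs 5.6, 0.5, 5.8 → best response LFU.
Node 3 against (LFU, ARC): payoffs 5, 1.2, 3.6 → best response Off.
Node 3 against (ARC, LFU): payoffs 2, 0.1, 2.4 → best response LFU.
Node 3 against (ARC, ARC): payoffs 5.1, 5.9, 3.7 → best response LRU.
Mutual best responses: (LFU, LFU, LFU).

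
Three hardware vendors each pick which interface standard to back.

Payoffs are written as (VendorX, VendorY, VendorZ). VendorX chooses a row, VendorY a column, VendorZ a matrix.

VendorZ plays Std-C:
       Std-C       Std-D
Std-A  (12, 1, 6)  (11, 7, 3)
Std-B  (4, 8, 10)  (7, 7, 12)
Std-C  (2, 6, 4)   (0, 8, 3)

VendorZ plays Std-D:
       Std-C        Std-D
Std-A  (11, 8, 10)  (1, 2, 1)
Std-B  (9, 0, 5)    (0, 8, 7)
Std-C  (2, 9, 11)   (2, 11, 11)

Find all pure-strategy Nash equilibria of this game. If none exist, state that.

VendorX against (Std-C, Std-C): payoffs 12, 4, 2 → best response Std-A.
VendorX against (Std-C, Std-D): payoffs 11, 9, 2 → best response Std-A.
VendorX against (Std-D, Std-C): payoffs 11, 7, 0 → best response Std-A.
VendorX against (Std-D, Std-D): payoffs 1, 0, 2 → best response Std-C.
VendorY against (Std-A, Std-C): payoffs 1, 7 → best response Std-D.
VendorY against (Std-A, Std-D): payoffs 8, 2 → best response Std-C.
VendorY against (Std-B, Std-C): payoffs 8, 7 → best response Std-C.
VendorY against (Std-B, Std-D): payoffs 0, 8 → best response Std-D.
VendorY against (Std-C, Std-C): payoffs 6, 8 → best response Std-D.
VendorY against (Std-C, Std-D): payoffs 9, 11 → best response Std-D.
VendorZ against (Std-A, Std-C): payoffs 6, 10 → best response Std-D.
VendorZ against (Std-A, Std-D): payoffs 3, 1 → best response Std-C.
VendorZ against (Std-B, Std-C): payoffs 10, 5 → best response Std-C.
VendorZ against (Std-B, Std-D): payoffs 12, 7 → best response Std-C.
VendorZ against (Std-C, Std-C): payoffs 4, 11 → best response Std-D.
VendorZ against (Std-C, Std-D): payoffs 3, 11 → best response Std-D.
Mutual best responses: (Std-A, Std-C, Std-D); (Std-A, Std-D, Std-C); (Std-C, Std-D, Std-D).

(Std-A, Std-C, Std-D) and (Std-A, Std-D, Std-C) and (Std-C, Std-D, Std-D)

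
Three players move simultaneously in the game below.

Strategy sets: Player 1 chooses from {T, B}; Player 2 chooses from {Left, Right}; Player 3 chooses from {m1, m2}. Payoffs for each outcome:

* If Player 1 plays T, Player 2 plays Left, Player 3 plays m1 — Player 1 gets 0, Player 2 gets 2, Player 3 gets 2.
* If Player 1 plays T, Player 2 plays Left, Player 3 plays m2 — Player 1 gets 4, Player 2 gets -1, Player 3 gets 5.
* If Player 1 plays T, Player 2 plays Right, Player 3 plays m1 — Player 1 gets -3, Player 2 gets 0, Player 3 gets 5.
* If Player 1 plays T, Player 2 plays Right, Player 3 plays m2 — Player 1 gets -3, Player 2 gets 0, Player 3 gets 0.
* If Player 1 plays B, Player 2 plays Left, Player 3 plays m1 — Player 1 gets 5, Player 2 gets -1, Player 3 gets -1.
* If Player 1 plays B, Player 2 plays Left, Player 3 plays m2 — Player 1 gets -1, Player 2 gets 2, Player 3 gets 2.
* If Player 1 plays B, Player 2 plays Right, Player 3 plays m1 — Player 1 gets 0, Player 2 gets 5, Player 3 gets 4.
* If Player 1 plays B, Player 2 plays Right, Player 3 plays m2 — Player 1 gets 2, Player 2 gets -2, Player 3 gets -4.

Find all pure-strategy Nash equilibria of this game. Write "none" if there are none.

(T, Left, m1): Player 1 can switch to B (0 → 5). Not NE.
(T, Left, m2): Player 2 can switch to Right (-1 → 0). Not NE.
(T, Right, m1): Player 1 can switch to B (-3 → 0). Not NE.
(T, Right, m2): Player 1 can switch to B (-3 → 2). Not NE.
(B, Left, m1): Player 2 can switch to Right (-1 → 5). Not NE.
(B, Left, m2): Player 1 can switch to T (-1 → 4). Not NE.
(B, Right, m1): Player 1 gets 0, best alternative -3; Player 2 gets 5, best alternative -1; Player 3 gets 4, best alternative -4. No profitable deviation — NE.
(B, Right, m2): Player 2 can switch to Left (-2 → 2). Not NE.

The unique pure-strategy Nash equilibrium is (B, Right, m1).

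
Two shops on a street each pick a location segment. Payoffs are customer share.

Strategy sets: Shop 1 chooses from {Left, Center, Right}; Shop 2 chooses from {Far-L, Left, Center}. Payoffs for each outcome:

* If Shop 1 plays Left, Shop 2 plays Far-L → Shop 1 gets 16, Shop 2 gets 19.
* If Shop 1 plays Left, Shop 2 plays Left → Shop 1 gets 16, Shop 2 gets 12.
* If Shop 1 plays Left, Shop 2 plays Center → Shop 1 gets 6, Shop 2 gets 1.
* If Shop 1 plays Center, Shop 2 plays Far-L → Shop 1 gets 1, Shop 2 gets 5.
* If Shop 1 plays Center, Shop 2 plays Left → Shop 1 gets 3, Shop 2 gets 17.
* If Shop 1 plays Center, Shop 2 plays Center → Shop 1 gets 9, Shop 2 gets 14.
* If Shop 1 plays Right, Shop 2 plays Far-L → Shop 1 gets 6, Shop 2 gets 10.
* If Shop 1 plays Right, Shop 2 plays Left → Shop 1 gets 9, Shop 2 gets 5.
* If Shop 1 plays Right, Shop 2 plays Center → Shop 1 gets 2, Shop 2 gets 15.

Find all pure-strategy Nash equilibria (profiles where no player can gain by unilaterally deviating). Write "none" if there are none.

(Left, Far-L)

Shop 1 against Far-L: payoffs 16, 1, 6 → best response Left.
Shop 1 against Left: payoffs 16, 3, 9 → best response Left.
Shop 1 against Center: payoffs 6, 9, 2 → best response Center.
Shop 2 against Left: payoffs 19, 12, 1 → best response Far-L.
Shop 2 against Center: payoffs 5, 17, 14 → best response Left.
Shop 2 against Right: payoffs 10, 5, 15 → best response Center.
Mutual best responses: (Left, Far-L).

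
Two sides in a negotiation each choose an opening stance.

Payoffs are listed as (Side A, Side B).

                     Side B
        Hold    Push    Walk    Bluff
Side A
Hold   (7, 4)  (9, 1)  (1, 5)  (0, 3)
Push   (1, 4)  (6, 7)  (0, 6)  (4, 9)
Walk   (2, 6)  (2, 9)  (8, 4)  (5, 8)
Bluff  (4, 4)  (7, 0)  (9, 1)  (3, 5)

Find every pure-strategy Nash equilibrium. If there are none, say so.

Side A against Hold: payoffs 7, 1, 2, 4 → best response Hold.
Side A against Push: payoffs 9, 6, 2, 7 → best response Hold.
Side A against Walk: payoffs 1, 0, 8, 9 → best response Bluff.
Side A against Bluff: payoffs 0, 4, 5, 3 → best response Walk.
Side B against Hold: payoffs 4, 1, 5, 3 → best response Walk.
Side B against Push: payoffs 4, 7, 6, 9 → best response Bluff.
Side B against Walk: payoffs 6, 9, 4, 8 → best response Push.
Side B against Bluff: payoffs 4, 0, 1, 5 → best response Bluff.
No profile is a mutual best response for all players.

No pure-strategy Nash equilibrium.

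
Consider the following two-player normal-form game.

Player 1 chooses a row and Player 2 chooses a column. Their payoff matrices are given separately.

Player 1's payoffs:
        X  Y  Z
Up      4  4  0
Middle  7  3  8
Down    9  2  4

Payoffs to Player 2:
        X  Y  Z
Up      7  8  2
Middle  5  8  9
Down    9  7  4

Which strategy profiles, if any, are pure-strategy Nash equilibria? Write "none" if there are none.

The pure Nash equilibria are (Up, Y), (Middle, Z), (Down, X).

(Up, X): Player 1 can switch to Middle (4 → 7). Not NE.
(Up, Y): Player 1 gets 4, best alternative 3; Player 2 gets 8, best alternative 7. No profitable deviation — NE.
(Up, Z): Player 1 can switch to Middle (0 → 8). Not NE.
(Middle, X): Player 1 can switch to Down (7 → 9). Not NE.
(Middle, Y): Player 1 can switch to Up (3 → 4). Not NE.
(Middle, Z): Player 1 gets 8, best alternative 4; Player 2 gets 9, best alternative 8. No profitable deviation — NE.
(Down, X): Player 1 gets 9, best alternative 7; Player 2 gets 9, best alternative 7. No profitable deviation — NE.
(Down, Y): Player 1 can switch to Up (2 → 4). Not NE.
(Down, Z): Player 1 can switch to Middle (4 → 8). Not NE.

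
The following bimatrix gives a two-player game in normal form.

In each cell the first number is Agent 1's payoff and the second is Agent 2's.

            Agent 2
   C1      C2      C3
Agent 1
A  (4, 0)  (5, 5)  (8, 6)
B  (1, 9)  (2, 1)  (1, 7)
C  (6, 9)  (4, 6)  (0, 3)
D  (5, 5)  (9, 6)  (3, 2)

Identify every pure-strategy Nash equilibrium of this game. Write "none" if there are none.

For each strategy profile, look for a profitable unilateral deviation.
(A, C1): Agent 1 can switch to C (4 → 6). Not NE.
(A, C2): Agent 1 can switch to D (5 → 9). Not NE.
(A, C3): Agent 1 gets 8, best alternative 3; Agent 2 gets 6, best alternative 5. No profitable deviation — NE.
(B, C1): Agent 1 can switch to A (1 → 4). Not NE.
(B, C2): Agent 1 can switch to A (2 → 5). Not NE.
(B, C3): Agent 1 can switch to A (1 → 8). Not NE.
(C, C1): Agent 1 gets 6, best alternative 5; Agent 2 gets 9, best alternative 6. No profitable deviation — NE.
(C, C2): Agent 1 can switch to A (4 → 5). Not NE.
(C, C3): Agent 1 can switch to A (0 → 8). Not NE.
(D, C1): Agent 1 can switch to C (5 → 6). Not NE.
(D, C2): Agent 1 gets 9, best alternative 5; Agent 2 gets 6, best alternative 5. No profitable deviation — NE.
(D, C3): Agent 1 can switch to A (3 → 8). Not NE.

The pure Nash equilibria are (A, C3), (C, C1), (D, C2).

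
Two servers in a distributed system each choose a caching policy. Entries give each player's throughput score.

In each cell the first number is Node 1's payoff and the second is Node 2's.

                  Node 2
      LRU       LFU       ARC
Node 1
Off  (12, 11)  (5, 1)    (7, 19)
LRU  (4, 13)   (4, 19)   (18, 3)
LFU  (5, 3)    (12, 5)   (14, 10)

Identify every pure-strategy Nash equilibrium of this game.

No pure-strategy Nash equilibrium.

Check each profile: it is a Nash equilibrium iff no player can strictly gain by switching unilaterally.
(Off, LRU): Node 2 can switch to ARC (11 → 19). Not NE.
(Off, LFU): Node 1 can switch to LFU (5 → 12). Not NE.
(Off, ARC): Node 1 can switch to LRU (7 → 18). Not NE.
(LRU, LRU): Node 1 can switch to Off (4 → 12). Not NE.
(LRU, LFU): Node 1 can switch to Off (4 → 5). Not NE.
(LRU, ARC): Node 2 can switch to LRU (3 → 13). Not NE.
(LFU, LRU): Node 1 can switch to Off (5 → 12). Not NE.
(LFU, LFU): Node 2 can switch to ARC (5 → 10). Not NE.
(The remaining 1 profile has a profitable deviation by the same check.)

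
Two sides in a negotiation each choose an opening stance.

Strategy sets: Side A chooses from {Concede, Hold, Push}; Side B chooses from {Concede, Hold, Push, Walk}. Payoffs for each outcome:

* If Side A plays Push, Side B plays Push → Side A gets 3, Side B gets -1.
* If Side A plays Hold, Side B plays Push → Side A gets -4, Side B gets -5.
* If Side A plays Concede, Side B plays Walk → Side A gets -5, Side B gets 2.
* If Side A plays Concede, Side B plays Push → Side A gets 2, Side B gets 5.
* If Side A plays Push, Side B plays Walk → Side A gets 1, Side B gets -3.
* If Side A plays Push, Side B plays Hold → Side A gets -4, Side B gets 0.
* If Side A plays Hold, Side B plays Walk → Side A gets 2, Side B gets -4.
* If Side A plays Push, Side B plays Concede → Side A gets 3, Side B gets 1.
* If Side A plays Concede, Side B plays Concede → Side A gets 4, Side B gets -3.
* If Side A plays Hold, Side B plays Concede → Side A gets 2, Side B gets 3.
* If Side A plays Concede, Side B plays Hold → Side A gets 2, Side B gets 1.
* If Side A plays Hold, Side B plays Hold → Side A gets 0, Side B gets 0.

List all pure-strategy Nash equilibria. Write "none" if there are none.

This game has no pure Nash equilibrium.

Mark each player's best response to every combination of opponents' strategies; a profile where every player is best-responding is a pure Nash equilibrium.
Side A against Concede: payoffs 4, 2, 3 → best response Concede.
Side A against Hold: payoffs 2, 0, -4 → best response Concede.
Side A against Push: payoffs 2, -4, 3 → best response Push.
Side A against Walk: payoffs -5, 2, 1 → best response Hold.
Side B against Concede: payoffs -3, 1, 5, 2 → best response Push.
Side B against Hold: payoffs 3, 0, -5, -4 → best response Concede.
Side B against Push: payoffs 1, 0, -1, -3 → best response Concede.
No profile is a mutual best response for all players.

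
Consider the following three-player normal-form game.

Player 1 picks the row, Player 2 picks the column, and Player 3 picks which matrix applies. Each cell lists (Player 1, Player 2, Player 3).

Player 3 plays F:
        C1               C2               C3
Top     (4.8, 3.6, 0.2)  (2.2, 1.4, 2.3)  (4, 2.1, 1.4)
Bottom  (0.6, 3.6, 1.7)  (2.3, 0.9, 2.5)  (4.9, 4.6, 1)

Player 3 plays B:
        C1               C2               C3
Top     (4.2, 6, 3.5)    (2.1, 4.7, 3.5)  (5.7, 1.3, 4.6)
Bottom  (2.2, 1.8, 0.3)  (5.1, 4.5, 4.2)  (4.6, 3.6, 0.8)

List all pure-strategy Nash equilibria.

(Top, C1, B), (Bottom, C2, B), (Bottom, C3, F)

Player 1 against (C1, F): payoffs 4.8, 0.6 → best response Top.
Player 1 against (C1, B): payoffs 4.2, 2.2 → best response Top.
Player 1 against (C2, F): payoffs 2.2, 2.3 → best response Bottom.
Player 1 against (C2, B): payoffs 2.1, 5.1 → best response Bottom.
Player 1 against (C3, F): payoffs 4, 4.9 → best response Bottom.
Player 1 against (C3, B): payoffs 5.7, 4.6 → best response Top.
Player 2 against (Top, F): payoffs 3.6, 1.4, 2.1 → best response C1.
Player 2 against (Top, B): payoffs 6, 4.7, 1.3 → best response C1.
Player 2 against (Bottom, F): payoffs 3.6, 0.9, 4.6 → best response C3.
Player 2 against (Bottom, B): payoffs 1.8, 4.5, 3.6 → best response C2.
Player 3 against (Top, C1): payoffs 0.2, 3.5 → best response B.
Player 3 against (Top, C2): payoffs 2.3, 3.5 → best response B.
Player 3 against (Top, C3): payoffs 1.4, 4.6 → best response B.
Player 3 against (Bottom, C1): payoffs 1.7, 0.3 → best response F.
Player 3 against (Bottom, C2): payoffs 2.5, 4.2 → best response B.
Player 3 against (Bottom, C3): payoffs 1, 0.8 → best response F.
Mutual best responses: (Top, C1, B); (Bottom, C2, B); (Bottom, C3, F).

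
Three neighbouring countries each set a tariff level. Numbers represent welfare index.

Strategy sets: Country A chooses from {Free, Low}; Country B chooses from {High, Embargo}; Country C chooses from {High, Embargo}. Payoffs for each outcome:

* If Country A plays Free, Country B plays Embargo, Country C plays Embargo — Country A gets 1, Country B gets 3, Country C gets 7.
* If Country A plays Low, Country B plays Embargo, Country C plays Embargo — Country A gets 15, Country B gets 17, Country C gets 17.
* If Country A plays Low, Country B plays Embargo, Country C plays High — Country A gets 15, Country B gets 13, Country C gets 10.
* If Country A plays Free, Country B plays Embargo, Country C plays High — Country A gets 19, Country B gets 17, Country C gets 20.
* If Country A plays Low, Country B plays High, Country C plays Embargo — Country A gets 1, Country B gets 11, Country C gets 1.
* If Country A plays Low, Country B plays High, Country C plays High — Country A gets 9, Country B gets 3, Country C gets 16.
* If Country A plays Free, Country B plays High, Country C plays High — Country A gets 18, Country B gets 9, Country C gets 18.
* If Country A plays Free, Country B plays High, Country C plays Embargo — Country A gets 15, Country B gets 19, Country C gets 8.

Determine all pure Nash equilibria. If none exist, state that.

(Free, Embargo, High); (Low, Embargo, Embargo)

For each strategy profile, look for a profitable unilateral deviation.
(Free, High, High): Country B can switch to Embargo (9 → 17). Not NE.
(Free, High, Embargo): Country C can switch to High (8 → 18). Not NE.
(Free, Embargo, High): Country A gets 19, best alternative 15; Country B gets 17, best alternative 9; Country C gets 20, best alternative 7. No profitable deviation — NE.
(Free, Embargo, Embargo): Country A can switch to Low (1 → 15). Not NE.
(Low, High, High): Country A can switch to Free (9 → 18). Not NE.
(Low, High, Embargo): Country A can switch to Free (1 → 15). Not NE.
(Low, Embargo, High): Country A can switch to Free (15 → 19). Not NE.
(Low, Embargo, Embargo): Country A gets 15, best alternative 1; Country B gets 17, best alternative 11; Country C gets 17, best alternative 10. No profitable deviation — NE.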